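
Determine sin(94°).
sin(94°) = 0.9976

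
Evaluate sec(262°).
sec(262°) = -7.185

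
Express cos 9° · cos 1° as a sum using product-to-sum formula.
cos 9° cos 1° = (1/2)[cos(9°-1°) + cos(9°+1°)]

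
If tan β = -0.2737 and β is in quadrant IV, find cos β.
cos β = 0.9645 (using tan²β + 1 = sec²β)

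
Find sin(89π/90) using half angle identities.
sin(89π/90) = √((1 - cos 89π/45)/2) = 0.0349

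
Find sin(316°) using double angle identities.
sin(316°) = 2 sin 158° cos 158° = -0.6947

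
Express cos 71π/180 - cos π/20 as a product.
cos 71π/180 - cos π/20 = -2 sin(2π/9) sin(31π/180)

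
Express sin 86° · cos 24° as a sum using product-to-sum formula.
sin 86° cos 24° = (1/2)[sin(86°+24°) + sin(86°-24°)]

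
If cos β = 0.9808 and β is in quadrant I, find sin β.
sin β = 0.195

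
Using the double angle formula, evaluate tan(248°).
tan(248°) = 2 tan 124° / (1 - tan²124°) = 2.475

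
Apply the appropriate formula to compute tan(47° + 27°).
tan(47° + 27°) = (tan 47° + tan 27°)/(1 - tan 47° tan 27°) = 3.487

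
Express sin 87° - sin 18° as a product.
sin 87° - sin 18° = 2 cos(52.5°) sin(34.5°)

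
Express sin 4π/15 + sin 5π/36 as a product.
sin 4π/15 + sin 5π/36 = 2 sin(73π/360) cos(23π/360)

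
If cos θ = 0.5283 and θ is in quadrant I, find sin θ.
sin θ = 0.8491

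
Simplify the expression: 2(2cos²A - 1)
2(2cos²A - 1) = 2(cos(2A)) (using Double angle)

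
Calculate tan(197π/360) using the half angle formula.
tan(197π/360) = sin 197π/180 / (1 + cos 197π/180) = -6.691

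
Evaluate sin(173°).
sin(173°) = 0.1219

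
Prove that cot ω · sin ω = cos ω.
LHS = (cos ω/sin ω) · sin ω = cos ω = RHS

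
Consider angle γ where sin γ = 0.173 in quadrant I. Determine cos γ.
cos γ = √(1 - sin²γ) = 0.9849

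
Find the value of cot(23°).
cot(23°) = 2.356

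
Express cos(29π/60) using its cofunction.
cos(29π/60) = sin(π/2 - 29π/60) = sin(π/60)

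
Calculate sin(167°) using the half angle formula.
sin(167°) = √((1 - cos 334°)/2) = 0.225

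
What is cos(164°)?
cos(164°) = -0.9613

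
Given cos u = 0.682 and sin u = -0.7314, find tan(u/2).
tan(u/2) = sin u / (1 + cos u) = -0.4348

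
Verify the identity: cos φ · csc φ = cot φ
LHS = cos φ · (1/sin φ) = cos φ/sin φ = cot φ = RHS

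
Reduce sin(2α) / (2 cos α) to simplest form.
sin(2α) / (2 cos α) = sin α (using Double angle)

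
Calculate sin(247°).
sin(247°) = -0.9205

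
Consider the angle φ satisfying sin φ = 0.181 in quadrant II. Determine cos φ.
cos φ = ±√(1 - sin²φ) = -0.9835 (negative in QII)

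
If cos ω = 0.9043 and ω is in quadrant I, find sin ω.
sin ω = 0.4269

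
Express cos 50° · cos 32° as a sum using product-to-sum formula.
cos 50° cos 32° = (1/2)[cos(50°-32°) + cos(50°+32°)]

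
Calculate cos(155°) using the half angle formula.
cos(155°) = -√((1 + cos 310°)/2) = -0.9063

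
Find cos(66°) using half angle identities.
cos(66°) = √((1 + cos 132°)/2) = 0.4067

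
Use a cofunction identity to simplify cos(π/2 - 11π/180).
cos(π/2 - 11π/180) = sin(11π/180)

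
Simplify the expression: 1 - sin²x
1 - sin²x = cos²x (using Pythagorean identity)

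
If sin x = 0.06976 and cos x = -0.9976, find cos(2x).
cos(2x) = cos²x - sin²x = 0.9903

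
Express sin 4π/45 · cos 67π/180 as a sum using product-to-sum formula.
sin 4π/45 cos 67π/180 = (1/2)[sin(4π/45+67π/180) + sin(4π/45-67π/180)]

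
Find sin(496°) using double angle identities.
sin(496°) = 2 sin 248° cos 248° = 0.6947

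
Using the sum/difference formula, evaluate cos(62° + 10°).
cos(62° + 10°) = cos 62° cos 10° - sin 62° sin 10° = 0.309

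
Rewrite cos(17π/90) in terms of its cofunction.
cos(17π/90) = sin(π/2 - 17π/90) = sin(14π/45)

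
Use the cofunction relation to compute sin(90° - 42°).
sin(90° - 42°) = cos(42°) = 0.7431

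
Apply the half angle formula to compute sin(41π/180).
sin(41π/180) = √((1 - cos 41π/90)/2) = 0.6561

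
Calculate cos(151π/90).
cos(151π/90) = 0.5299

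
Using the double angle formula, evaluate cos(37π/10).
cos(37π/10) = cos²37π/20 - sin²37π/20 = 0.5878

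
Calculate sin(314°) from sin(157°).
sin(314°) = 2 sin 157° cos 157° = -0.7193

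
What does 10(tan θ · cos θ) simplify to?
10(tan θ · cos θ) = 10(sin θ) (using Quotient identity)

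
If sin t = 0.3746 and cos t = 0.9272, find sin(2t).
sin(2t) = 2 sin t cos t = 0.6947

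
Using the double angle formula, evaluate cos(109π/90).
cos(109π/90) = 1 - 2sin²109π/180 = -0.788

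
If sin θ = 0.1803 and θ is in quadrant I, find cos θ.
cos θ = 0.9836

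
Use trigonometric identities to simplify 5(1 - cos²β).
5(1 - cos²β) = 5(sin²β) (using Pythagorean identity)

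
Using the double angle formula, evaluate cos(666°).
cos(666°) = cos²333° - sin²333° = 0.5878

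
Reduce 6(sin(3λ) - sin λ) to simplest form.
6(sin(3λ) - sin λ) = 6(2 cos(2λ) sin λ) (using Sum-to-product)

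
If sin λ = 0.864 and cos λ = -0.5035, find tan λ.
tan λ = sin λ / cos λ = -1.716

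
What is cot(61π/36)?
cot(61π/36) = -0.7002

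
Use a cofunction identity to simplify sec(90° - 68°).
sec(90° - 68°) = csc(68°)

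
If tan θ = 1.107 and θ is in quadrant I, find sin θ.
sin θ = 0.7421 (using tan²θ + 1 = sec²θ)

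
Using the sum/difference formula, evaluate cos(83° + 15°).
cos(83° + 15°) = cos 83° cos 15° - sin 83° sin 15° = -0.1392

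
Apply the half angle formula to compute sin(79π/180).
sin(79π/180) = √((1 - cos 79π/90)/2) = 0.9816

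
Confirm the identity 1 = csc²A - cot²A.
RHS = 1/sin²A - cos²A/sin²A = (1 - cos²A)/sin²A = sin²A/sin²A = 1 = LHS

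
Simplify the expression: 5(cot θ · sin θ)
5(cot θ · sin θ) = 5(cos θ) (using Quotient identity)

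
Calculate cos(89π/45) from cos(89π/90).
cos(89π/45) = cos²89π/90 - sin²89π/90 = 0.9976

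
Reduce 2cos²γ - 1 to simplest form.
2cos²γ - 1 = cos(2γ) (using Double angle)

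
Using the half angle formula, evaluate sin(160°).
sin(160°) = √((1 - cos 320°)/2) = 0.342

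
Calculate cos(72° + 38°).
cos(72° + 38°) = cos 72° cos 38° - sin 72° sin 38° = -0.342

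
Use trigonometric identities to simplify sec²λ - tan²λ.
sec²λ - tan²λ = 1 (using Pythagorean identity)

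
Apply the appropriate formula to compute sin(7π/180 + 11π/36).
sin(7π/180 + 11π/36) = sin 7π/180 cos 11π/36 + cos 7π/180 sin 11π/36 = 0.8829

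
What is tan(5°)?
tan(5°) = 0.08749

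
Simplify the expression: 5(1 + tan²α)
5(1 + tan²α) = 5(sec²α) (using Pythagorean identity)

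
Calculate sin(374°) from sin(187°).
sin(374°) = 2 sin 187° cos 187° = 0.2419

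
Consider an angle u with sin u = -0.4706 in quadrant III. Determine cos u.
cos u = ±√(1 - sin²u) = -0.8823 (negative in QIII)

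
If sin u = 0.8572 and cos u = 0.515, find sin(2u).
sin(2u) = 2 sin u cos u = 0.8829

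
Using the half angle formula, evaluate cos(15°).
cos(15°) = √((1 + cos 30°)/2) = (√6+√2)/4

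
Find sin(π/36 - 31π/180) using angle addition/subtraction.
sin(π/36 - 31π/180) = sin π/36 cos 31π/180 - cos π/36 sin 31π/180 = -0.4384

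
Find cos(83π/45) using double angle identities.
cos(83π/45) = cos²83π/90 - sin²83π/90 = 0.8829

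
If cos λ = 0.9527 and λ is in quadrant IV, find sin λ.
sin λ = -0.3039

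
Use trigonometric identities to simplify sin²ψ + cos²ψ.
sin²ψ + cos²ψ = 1 (using Pythagorean identity)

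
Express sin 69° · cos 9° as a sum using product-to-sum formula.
sin 69° cos 9° = (1/2)[sin(69°+9°) + sin(69°-9°)]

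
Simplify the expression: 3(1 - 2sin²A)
3(1 - 2sin²A) = 3(cos(2A)) (using Double angle)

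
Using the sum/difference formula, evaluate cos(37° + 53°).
cos(37° + 53°) = cos 37° cos 53° - sin 37° sin 53° = 0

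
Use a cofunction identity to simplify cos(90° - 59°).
cos(90° - 59°) = sin(59°)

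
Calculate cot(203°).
cot(203°) = 2.356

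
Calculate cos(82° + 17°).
cos(82° + 17°) = cos 82° cos 17° - sin 82° sin 17° = -0.1564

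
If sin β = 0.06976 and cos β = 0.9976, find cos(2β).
cos(2β) = cos²β - sin²β = 0.9903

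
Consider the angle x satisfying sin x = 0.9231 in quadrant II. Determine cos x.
cos x = ±√(1 - sin²x) = -0.3846 (negative in QII)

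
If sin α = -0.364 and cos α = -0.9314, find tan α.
tan α = sin α / cos α = 0.3908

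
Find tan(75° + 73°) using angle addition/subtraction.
tan(75° + 73°) = (tan 75° + tan 73°)/(1 - tan 75° tan 73°) = -0.6249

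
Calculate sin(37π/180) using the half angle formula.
sin(37π/180) = √((1 - cos 37π/90)/2) = 0.6018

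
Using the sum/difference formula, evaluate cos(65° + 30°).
cos(65° + 30°) = cos 65° cos 30° - sin 65° sin 30° = -0.08716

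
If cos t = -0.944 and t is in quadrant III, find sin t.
sin t = -0.3299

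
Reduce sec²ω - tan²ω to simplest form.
sec²ω - tan²ω = 1 (using Pythagorean identity)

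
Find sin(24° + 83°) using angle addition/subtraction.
sin(24° + 83°) = sin 24° cos 83° + cos 24° sin 83° = 0.9563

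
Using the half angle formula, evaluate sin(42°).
sin(42°) = √((1 - cos 84°)/2) = 0.6691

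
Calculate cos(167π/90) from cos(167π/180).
cos(167π/90) = cos²167π/180 - sin²167π/180 = 0.8988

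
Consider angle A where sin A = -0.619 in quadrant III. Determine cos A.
cos A = ±√(1 - sin²A) = -0.7854 (negative in QIII)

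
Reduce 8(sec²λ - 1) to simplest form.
8(sec²λ - 1) = 8(tan²λ) (using Pythagorean identity)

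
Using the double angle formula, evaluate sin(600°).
sin(600°) = 2 sin 300° cos 300° = -√3/2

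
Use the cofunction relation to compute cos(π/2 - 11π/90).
cos(π/2 - 11π/90) = sin(11π/90) = 0.3746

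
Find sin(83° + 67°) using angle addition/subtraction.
sin(83° + 67°) = sin 83° cos 67° + cos 83° sin 67° = 1/2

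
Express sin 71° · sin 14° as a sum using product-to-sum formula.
sin 71° sin 14° = (1/2)[cos(71°-14°) - cos(71°+14°)]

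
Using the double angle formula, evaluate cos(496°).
cos(496°) = cos²248° - sin²248° = -0.7193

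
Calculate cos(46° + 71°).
cos(46° + 71°) = cos 46° cos 71° - sin 46° sin 71° = -0.454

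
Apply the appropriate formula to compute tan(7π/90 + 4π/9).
tan(7π/90 + 4π/9) = (tan 7π/90 + tan 4π/9)/(1 - tan 7π/90 tan 4π/9) = -14.3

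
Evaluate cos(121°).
cos(121°) = -0.515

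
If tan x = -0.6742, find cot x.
cot x = 1/tan x = -1.483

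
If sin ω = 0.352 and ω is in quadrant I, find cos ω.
cos ω = 0.936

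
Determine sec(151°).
sec(151°) = -1.143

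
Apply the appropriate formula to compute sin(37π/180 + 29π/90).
sin(37π/180 + 29π/90) = sin 37π/180 cos 29π/90 + cos 37π/180 sin 29π/90 = 0.9962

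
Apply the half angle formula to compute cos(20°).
cos(20°) = √((1 + cos 40°)/2) = 0.9397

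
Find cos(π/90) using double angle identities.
cos(π/90) = 1 - 2sin²π/180 = 0.9994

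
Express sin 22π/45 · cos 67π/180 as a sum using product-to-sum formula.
sin 22π/45 cos 67π/180 = (1/2)[sin(22π/45+67π/180) + sin(22π/45-67π/180)]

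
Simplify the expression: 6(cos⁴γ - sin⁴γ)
6(cos⁴γ - sin⁴γ) = 6(cos(2γ)) (using Factoring + double angle)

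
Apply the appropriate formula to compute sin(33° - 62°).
sin(33° - 62°) = sin 33° cos 62° - cos 33° sin 62° = -0.4848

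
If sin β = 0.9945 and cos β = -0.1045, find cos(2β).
cos(2β) = cos²β - sin²β = -0.9781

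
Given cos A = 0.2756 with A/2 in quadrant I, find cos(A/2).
cos(A/2) = ±√((1 + cos A)/2); positive since A/2 ∈ QI, so cos(A/2) = 0.7986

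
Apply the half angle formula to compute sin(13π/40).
sin(13π/40) = √((1 - cos 13π/20)/2) = 0.8526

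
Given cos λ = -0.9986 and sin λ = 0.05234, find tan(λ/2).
tan(λ/2) = sin λ / (1 + cos λ) = 37.39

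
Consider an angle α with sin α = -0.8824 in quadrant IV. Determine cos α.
cos α = √(1 - sin²α) = 0.4705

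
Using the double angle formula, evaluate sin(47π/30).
sin(47π/30) = 2 sin 47π/60 cos 47π/60 = -0.9781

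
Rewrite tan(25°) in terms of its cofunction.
tan(25°) = cot(90° - 25°) = cot(65°)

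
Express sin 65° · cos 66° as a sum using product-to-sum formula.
sin 65° cos 66° = (1/2)[sin(65°+66°) + sin(65°-66°)]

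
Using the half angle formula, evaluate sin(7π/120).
sin(7π/120) = √((1 - cos 7π/60)/2) = 0.1822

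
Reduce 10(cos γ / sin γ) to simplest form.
10(cos γ / sin γ) = 10(cot γ) (using Quotient identity)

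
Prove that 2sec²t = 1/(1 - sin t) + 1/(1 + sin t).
RHS = [(1 + sin t) + (1 - sin t)] / [(1 - sin t)(1 + sin t)] = 2/(1 - sin²t) = 2/cos²t = 2sec²t = LHS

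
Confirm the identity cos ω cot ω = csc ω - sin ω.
RHS = 1/sin ω - sin ω = (1 - sin²ω)/sin ω = cos²ω/sin ω = cos ω · (cos ω/sin ω) = cos ω cot ω = LHS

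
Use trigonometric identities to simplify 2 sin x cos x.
2 sin x cos x = sin(2x) (using Double angle)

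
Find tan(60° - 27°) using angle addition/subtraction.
tan(60° - 27°) = (tan 60° - tan 27°)/(1 + tan 60° tan 27°) = 0.6494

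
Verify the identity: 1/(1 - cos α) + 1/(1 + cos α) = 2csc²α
LHS = [(1 + cos α) + (1 - cos α)] / [(1 - cos α)(1 + cos α)] = 2/(1 - cos²α) = 2/sin²α = 2csc²α = RHS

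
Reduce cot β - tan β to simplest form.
cot β - tan β = 2 cot(2β) (using Double angle)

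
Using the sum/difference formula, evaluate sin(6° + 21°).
sin(6° + 21°) = sin 6° cos 21° + cos 6° sin 21° = 0.454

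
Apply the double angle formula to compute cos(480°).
cos(480°) = cos²240° - sin²240° = -1/2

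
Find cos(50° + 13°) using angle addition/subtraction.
cos(50° + 13°) = cos 50° cos 13° - sin 50° sin 13° = 0.454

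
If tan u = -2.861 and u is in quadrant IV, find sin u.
sin u = -0.944 (using tan²u + 1 = sec²u)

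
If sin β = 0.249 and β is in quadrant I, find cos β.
cos β = 0.9685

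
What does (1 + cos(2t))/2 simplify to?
(1 + cos(2t))/2 = cos²t (using Power reduction)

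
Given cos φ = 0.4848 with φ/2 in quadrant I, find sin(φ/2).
sin(φ/2) = ±√((1 - cos φ)/2); positive since φ/2 ∈ QI, so sin(φ/2) = 0.5075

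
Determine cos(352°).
cos(352°) = 0.9903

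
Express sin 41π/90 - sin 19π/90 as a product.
sin 41π/90 - sin 19π/90 = 2 cos(π/3) sin(11π/90)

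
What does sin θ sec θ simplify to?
sin θ sec θ = tan θ (using Reciprocal + quotient)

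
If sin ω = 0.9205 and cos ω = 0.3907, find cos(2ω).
cos(2ω) = cos²ω - sin²ω = -0.6947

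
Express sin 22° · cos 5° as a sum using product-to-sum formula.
sin 22° cos 5° = (1/2)[sin(22°+5°) + sin(22°-5°)]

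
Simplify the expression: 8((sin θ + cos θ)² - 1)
8((sin θ + cos θ)² - 1) = 8(sin(2θ)) (using Pythagorean + double angle)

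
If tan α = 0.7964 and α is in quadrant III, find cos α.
cos α = -0.7822 (using tan²α + 1 = sec²α)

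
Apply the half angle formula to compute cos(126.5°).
cos(126.5°) = -√((1 + cos 253°)/2) = -0.5948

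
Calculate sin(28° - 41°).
sin(28° - 41°) = sin 28° cos 41° - cos 28° sin 41° = -0.225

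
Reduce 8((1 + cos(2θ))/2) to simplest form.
8((1 + cos(2θ))/2) = 8(cos²θ) (using Power reduction)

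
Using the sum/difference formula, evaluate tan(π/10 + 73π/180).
tan(π/10 + 73π/180) = (tan π/10 + tan 73π/180)/(1 - tan π/10 tan 73π/180) = -57.29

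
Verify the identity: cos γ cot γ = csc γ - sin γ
RHS = 1/sin γ - sin γ = (1 - sin²γ)/sin γ = cos²γ/sin γ = cos γ · (cos γ/sin γ) = cos γ cot γ = LHS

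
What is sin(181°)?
sin(181°) = -0.01745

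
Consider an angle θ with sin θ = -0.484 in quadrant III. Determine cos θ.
cos θ = ±√(1 - sin²θ) = -0.8751 (negative in QIII)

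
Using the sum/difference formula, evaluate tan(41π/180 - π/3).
tan(41π/180 - π/3) = (tan 41π/180 - tan π/3)/(1 + tan 41π/180 tan π/3) = -0.3443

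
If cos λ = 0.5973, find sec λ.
sec λ = 1/cos λ = 1.674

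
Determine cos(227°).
cos(227°) = -0.682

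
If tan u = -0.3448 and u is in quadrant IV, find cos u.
cos u = 0.9454 (using tan²u + 1 = sec²u)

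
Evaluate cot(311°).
cot(311°) = -0.8693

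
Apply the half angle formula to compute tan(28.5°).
tan(28.5°) = sin 57° / (1 + cos 57°) = 0.543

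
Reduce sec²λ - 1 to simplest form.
sec²λ - 1 = tan²λ (using Pythagorean identity)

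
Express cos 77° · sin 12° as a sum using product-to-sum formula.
cos 77° sin 12° = (1/2)[sin(77°+12°) - sin(77°-12°)]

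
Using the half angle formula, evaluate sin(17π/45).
sin(17π/45) = √((1 - cos 34π/45)/2) = 0.9272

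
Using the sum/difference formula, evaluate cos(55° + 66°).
cos(55° + 66°) = cos 55° cos 66° - sin 55° sin 66° = -0.515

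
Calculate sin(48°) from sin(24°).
sin(48°) = 2 sin 24° cos 24° = 0.7431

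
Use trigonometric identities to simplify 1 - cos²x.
1 - cos²x = sin²x (using Pythagorean identity)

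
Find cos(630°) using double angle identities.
cos(630°) = cos²315° - sin²315° = 0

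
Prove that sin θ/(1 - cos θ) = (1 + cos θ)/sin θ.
LHS = sin θ(1 + cos θ) / ((1 - cos θ)(1 + cos θ)) = sin θ(1 + cos θ) / (1 - cos²θ) = sin θ(1 + cos θ) / sin²θ = (1 + cos θ)/sin θ = RHS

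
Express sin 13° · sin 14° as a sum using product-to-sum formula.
sin 13° sin 14° = (1/2)[cos(13°-14°) - cos(13°+14°)]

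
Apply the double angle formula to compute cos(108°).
cos(108°) = cos²54° - sin²54° = -0.309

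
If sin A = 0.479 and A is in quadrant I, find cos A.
cos A = 0.8778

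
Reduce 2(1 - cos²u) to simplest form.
2(1 - cos²u) = 2(sin²u) (using Pythagorean identity)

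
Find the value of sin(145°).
sin(145°) = 0.5736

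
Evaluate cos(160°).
cos(160°) = -0.9397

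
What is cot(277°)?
cot(277°) = -0.1228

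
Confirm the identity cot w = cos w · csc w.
RHS = cos w · (1/sin w) = cos w/sin w = cot w = LHS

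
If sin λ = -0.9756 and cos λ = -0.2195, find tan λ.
tan λ = sin λ / cos λ = 4.445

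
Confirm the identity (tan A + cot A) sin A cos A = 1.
LHS = (sin A/cos A + cos A/sin A) sin A cos A = ((sin²A + cos²A)/(sin A cos A)) · sin A cos A = sin²A + cos²A = 1 = RHS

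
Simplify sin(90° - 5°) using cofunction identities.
sin(90° - 5°) = cos(5°)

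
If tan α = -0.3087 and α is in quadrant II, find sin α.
sin α = 0.295 (using tan²α + 1 = sec²α)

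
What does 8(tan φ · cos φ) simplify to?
8(tan φ · cos φ) = 8(sin φ) (using Quotient identity)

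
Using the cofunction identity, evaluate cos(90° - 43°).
cos(90° - 43°) = sin(43°) = 0.682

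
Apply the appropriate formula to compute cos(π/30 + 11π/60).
cos(π/30 + 11π/60) = cos π/30 cos 11π/60 - sin π/30 sin 11π/60 = 0.7771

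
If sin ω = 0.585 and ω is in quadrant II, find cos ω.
cos ω = -0.811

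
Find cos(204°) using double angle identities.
cos(204°) = cos²102° - sin²102° = -0.9135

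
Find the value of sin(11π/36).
sin(11π/36) = 0.8192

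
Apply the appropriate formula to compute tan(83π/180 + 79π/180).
tan(83π/180 + 79π/180) = (tan 83π/180 + tan 79π/180)/(1 - tan 83π/180 tan 79π/180) = -0.3249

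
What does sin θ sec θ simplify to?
sin θ sec θ = tan θ (using Reciprocal + quotient)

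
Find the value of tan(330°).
tan(330°) = -√3/3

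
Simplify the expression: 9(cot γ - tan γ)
9(cot γ - tan γ) = 9(2 cot(2γ)) (using Double angle)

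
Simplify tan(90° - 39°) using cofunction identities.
tan(90° - 39°) = cot(39°)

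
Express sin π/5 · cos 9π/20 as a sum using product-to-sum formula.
sin π/5 cos 9π/20 = (1/2)[sin(π/5+9π/20) + sin(π/5-9π/20)]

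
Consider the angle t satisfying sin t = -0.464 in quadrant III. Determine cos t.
cos t = ±√(1 - sin²t) = -0.8858 (negative in QIII)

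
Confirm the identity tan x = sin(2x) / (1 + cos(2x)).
RHS = 2 sin x cos x / (2cos²x) = sin x/cos x = tan x = LHS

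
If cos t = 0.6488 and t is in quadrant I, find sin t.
sin t = 0.761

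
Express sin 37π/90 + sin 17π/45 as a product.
sin 37π/90 + sin 17π/45 = 2 sin(71π/180) cos(π/60)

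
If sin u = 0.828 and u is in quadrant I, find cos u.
cos u = 0.5607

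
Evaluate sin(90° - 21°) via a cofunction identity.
sin(90° - 21°) = cos(21°) = 0.9336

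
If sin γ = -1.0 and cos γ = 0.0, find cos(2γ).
cos(2γ) = cos²γ - sin²γ = -1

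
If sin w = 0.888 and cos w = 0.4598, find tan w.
tan w = sin w / cos w = 1.931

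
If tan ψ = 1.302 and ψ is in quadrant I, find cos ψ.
cos ψ = 0.6091 (using tan²ψ + 1 = sec²ψ)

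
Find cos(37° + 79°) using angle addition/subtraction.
cos(37° + 79°) = cos 37° cos 79° - sin 37° sin 79° = -0.4384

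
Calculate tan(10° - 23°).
tan(10° - 23°) = (tan 10° - tan 23°)/(1 + tan 10° tan 23°) = -0.2309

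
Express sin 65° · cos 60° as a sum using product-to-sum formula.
sin 65° cos 60° = (1/2)[sin(65°+60°) + sin(65°-60°)]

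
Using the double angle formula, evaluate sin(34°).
sin(34°) = 2 sin 17° cos 17° = 0.5592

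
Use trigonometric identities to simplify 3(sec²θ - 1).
3(sec²θ - 1) = 3(tan²θ) (using Pythagorean identity)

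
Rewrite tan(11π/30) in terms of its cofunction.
tan(11π/30) = cot(π/2 - 11π/30) = cot(2π/15)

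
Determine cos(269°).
cos(269°) = -0.01745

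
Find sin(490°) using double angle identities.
sin(490°) = 2 sin 245° cos 245° = 0.766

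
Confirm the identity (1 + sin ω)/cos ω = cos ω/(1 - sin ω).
LHS = (1 + sin ω)(1 - sin ω) / (cos ω(1 - sin ω)) = (1 - sin²ω) / (cos ω(1 - sin ω)) = cos²ω / (cos ω(1 - sin ω)) = cos ω/(1 - sin ω) = RHS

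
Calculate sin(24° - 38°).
sin(24° - 38°) = sin 24° cos 38° - cos 24° sin 38° = -0.2419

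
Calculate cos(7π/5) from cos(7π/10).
cos(7π/5) = cos²7π/10 - sin²7π/10 = -0.309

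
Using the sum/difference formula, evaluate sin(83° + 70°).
sin(83° + 70°) = sin 83° cos 70° + cos 83° sin 70° = 0.454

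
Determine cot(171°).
cot(171°) = -6.314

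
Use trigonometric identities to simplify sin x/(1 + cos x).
sin x/(1 + cos x) = tan(x/2) (using Half angle)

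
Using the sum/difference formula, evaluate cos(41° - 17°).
cos(41° - 17°) = cos 41° cos 17° + sin 41° sin 17° = 0.9135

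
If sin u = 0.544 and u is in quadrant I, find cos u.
cos u = 0.8391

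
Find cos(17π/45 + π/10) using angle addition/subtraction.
cos(17π/45 + π/10) = cos 17π/45 cos π/10 - sin 17π/45 sin π/10 = 0.06976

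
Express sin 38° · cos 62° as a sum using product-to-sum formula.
sin 38° cos 62° = (1/2)[sin(38°+62°) + sin(38°-62°)]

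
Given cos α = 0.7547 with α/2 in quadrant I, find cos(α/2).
cos(α/2) = ±√((1 + cos α)/2); positive since α/2 ∈ QI, so cos(α/2) = 0.9367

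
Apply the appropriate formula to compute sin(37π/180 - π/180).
sin(37π/180 - π/180) = sin 37π/180 cos π/180 - cos 37π/180 sin π/180 = 0.5878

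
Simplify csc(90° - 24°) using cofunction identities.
csc(90° - 24°) = sec(24°)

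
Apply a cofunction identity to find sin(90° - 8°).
sin(90° - 8°) = cos(8°) = 0.9903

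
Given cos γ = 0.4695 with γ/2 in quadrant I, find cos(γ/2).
cos(γ/2) = ±√((1 + cos γ)/2); positive since γ/2 ∈ QI, so cos(γ/2) = 0.8572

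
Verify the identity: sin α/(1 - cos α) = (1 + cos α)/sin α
LHS = sin α(1 + cos α) / ((1 - cos α)(1 + cos α)) = sin α(1 + cos α) / (1 - cos²α) = sin α(1 + cos α) / sin²α = (1 + cos α)/sin α = RHS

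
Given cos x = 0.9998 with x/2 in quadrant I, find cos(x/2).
cos(x/2) = ±√((1 + cos x)/2); positive since x/2 ∈ QI, so cos(x/2) = 0.9999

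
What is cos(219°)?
cos(219°) = -0.7771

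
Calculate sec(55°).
sec(55°) = 1.743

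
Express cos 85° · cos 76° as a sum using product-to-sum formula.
cos 85° cos 76° = (1/2)[cos(85°-76°) + cos(85°+76°)]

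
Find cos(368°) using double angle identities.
cos(368°) = cos²184° - sin²184° = 0.9903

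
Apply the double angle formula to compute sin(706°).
sin(706°) = 2 sin 353° cos 353° = -0.2419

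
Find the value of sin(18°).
sin(18°) = 0.309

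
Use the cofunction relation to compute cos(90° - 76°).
cos(90° - 76°) = sin(76°) = 0.9703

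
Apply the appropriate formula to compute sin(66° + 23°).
sin(66° + 23°) = sin 66° cos 23° + cos 66° sin 23° = 0.9998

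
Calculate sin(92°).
sin(92°) = 0.9994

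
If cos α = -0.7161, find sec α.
sec α = 1/cos α = -1.396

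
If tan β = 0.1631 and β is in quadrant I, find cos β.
cos β = 0.987 (using tan²β + 1 = sec²β)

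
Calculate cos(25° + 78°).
cos(25° + 78°) = cos 25° cos 78° - sin 25° sin 78° = -0.225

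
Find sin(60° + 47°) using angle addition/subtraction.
sin(60° + 47°) = sin 60° cos 47° + cos 60° sin 47° = 0.9563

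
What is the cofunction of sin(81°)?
sin(81°) = cos(90° - 81°) = cos(9°)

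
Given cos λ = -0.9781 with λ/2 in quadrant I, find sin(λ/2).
sin(λ/2) = ±√((1 - cos λ)/2); positive since λ/2 ∈ QI, so sin(λ/2) = 0.9945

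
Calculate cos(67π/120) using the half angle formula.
cos(67π/120) = -√((1 + cos 67π/60)/2) = -0.1822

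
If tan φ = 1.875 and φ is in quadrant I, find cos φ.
cos φ = 0.4706 (using tan²φ + 1 = sec²φ)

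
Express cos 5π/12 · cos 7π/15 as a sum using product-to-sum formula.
cos 5π/12 cos 7π/15 = (1/2)[cos(5π/12-7π/15) + cos(5π/12+7π/15)]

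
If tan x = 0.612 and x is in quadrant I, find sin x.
sin x = 0.522 (using tan²x + 1 = sec²x)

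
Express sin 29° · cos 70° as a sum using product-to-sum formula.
sin 29° cos 70° = (1/2)[sin(29°+70°) + sin(29°-70°)]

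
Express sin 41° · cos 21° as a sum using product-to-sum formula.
sin 41° cos 21° = (1/2)[sin(41°+21°) + sin(41°-21°)]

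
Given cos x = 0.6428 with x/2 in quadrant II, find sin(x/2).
sin(x/2) = ±√((1 - cos x)/2); positive since x/2 ∈ QII, so sin(x/2) = 0.4226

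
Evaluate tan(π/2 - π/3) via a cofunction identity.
tan(π/2 - π/3) = cot(π/3) = √3/3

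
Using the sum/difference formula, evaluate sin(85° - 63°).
sin(85° - 63°) = sin 85° cos 63° - cos 85° sin 63° = 0.3746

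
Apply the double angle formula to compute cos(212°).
cos(212°) = cos²106° - sin²106° = -0.848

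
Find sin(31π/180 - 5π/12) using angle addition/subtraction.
sin(31π/180 - 5π/12) = sin 31π/180 cos 5π/12 - cos 31π/180 sin 5π/12 = -0.6947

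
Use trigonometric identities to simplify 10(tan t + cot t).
10(tan t + cot t) = 10(sec t csc t) (using Quotient identities)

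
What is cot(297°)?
cot(297°) = -0.5095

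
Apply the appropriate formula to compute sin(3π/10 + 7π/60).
sin(3π/10 + 7π/60) = sin 3π/10 cos 7π/60 + cos 3π/10 sin 7π/60 = (√6+√2)/4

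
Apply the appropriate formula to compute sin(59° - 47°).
sin(59° - 47°) = sin 59° cos 47° - cos 59° sin 47° = 0.2079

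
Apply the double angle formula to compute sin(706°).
sin(706°) = 2 sin 353° cos 353° = -0.2419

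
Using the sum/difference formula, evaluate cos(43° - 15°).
cos(43° - 15°) = cos 43° cos 15° + sin 43° sin 15° = 0.8829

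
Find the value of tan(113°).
tan(113°) = -2.356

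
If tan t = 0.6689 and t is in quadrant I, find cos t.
cos t = 0.8312 (using tan²t + 1 = sec²t)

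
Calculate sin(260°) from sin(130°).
sin(260°) = 2 sin 130° cos 130° = -0.9848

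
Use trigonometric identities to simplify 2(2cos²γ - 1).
2(2cos²γ - 1) = 2(cos(2γ)) (using Double angle)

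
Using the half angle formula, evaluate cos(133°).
cos(133°) = -√((1 + cos 266°)/2) = -0.682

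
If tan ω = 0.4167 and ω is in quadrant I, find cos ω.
cos ω = 0.9231 (using tan²ω + 1 = sec²ω)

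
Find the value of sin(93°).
sin(93°) = 0.9986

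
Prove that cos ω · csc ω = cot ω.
LHS = cos ω · (1/sin ω) = cos ω/sin ω = cot ω = RHS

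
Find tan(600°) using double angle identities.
tan(600°) = 2 tan 300° / (1 - tan²300°) = √3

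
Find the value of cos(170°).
cos(170°) = -0.9848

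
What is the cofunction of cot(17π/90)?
cot(17π/90) = tan(π/2 - 17π/90) = tan(14π/45)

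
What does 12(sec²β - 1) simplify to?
12(sec²β - 1) = 12(tan²β) (using Pythagorean identity)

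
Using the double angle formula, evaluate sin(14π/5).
sin(14π/5) = 2 sin 7π/5 cos 7π/5 = 0.5878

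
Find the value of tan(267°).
tan(267°) = 19.08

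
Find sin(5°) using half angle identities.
sin(5°) = √((1 - cos 10°)/2) = 0.08716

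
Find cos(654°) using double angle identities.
cos(654°) = cos²327° - sin²327° = 0.4067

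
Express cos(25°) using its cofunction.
cos(25°) = sin(90° - 25°) = sin(65°)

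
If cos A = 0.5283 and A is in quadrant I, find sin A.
sin A = 0.8491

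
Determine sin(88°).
sin(88°) = 0.9994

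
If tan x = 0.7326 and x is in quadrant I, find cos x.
cos x = 0.8067 (using tan²x + 1 = sec²x)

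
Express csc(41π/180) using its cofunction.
csc(41π/180) = sec(π/2 - 41π/180) = sec(49π/180)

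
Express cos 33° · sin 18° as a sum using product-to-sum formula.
cos 33° sin 18° = (1/2)[sin(33°+18°) - sin(33°-18°)]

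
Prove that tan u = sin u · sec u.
RHS = sin u · (1/cos u) = sin u/cos u = tan u = LHS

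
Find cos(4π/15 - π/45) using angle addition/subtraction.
cos(4π/15 - π/45) = cos 4π/15 cos π/45 + sin 4π/15 sin π/45 = 0.7193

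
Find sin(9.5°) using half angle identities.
sin(9.5°) = √((1 - cos 19°)/2) = 0.165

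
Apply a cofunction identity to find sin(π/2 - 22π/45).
sin(π/2 - 22π/45) = cos(22π/45) = 0.0349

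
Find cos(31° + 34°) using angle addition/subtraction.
cos(31° + 34°) = cos 31° cos 34° - sin 31° sin 34° = 0.4226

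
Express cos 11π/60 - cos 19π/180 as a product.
cos 11π/60 - cos 19π/180 = -2 sin(13π/90) sin(7π/180)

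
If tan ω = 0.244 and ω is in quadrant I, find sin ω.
sin ω = 0.237 (using tan²ω + 1 = sec²ω)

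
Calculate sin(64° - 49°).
sin(64° - 49°) = sin 64° cos 49° - cos 64° sin 49° = (√6-√2)/4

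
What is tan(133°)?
tan(133°) = -1.072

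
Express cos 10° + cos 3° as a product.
cos 10° + cos 3° = 2 cos(6.5°) cos(3.5°)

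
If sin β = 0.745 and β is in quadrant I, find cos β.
cos β = 0.6671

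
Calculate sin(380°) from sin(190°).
sin(380°) = 2 sin 190° cos 190° = 0.342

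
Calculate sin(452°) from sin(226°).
sin(452°) = 2 sin 226° cos 226° = 0.9994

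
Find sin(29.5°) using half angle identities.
sin(29.5°) = √((1 - cos 59°)/2) = 0.4924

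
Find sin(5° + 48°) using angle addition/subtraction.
sin(5° + 48°) = sin 5° cos 48° + cos 5° sin 48° = 0.7986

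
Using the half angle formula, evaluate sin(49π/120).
sin(49π/120) = √((1 - cos 49π/60)/2) = 0.9588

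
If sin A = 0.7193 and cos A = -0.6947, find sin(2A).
sin(2A) = 2 sin A cos A = -0.9994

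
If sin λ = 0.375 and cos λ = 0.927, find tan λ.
tan λ = sin λ / cos λ = 0.4045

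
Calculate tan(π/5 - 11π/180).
tan(π/5 - 11π/180) = (tan π/5 - tan 11π/180)/(1 + tan π/5 tan 11π/180) = 0.4663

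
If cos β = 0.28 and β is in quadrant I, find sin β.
sin β = 0.96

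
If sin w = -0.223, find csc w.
csc w = 1/sin w = -4.484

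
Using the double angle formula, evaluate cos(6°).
cos(6°) = cos²3° - sin²3° = 0.9945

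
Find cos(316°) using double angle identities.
cos(316°) = cos²158° - sin²158° = 0.7193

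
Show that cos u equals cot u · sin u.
RHS = (cos u/sin u) · sin u = cos u = LHS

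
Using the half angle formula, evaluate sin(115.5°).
sin(115.5°) = √((1 - cos 231°)/2) = 0.9026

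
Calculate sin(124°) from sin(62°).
sin(124°) = 2 sin 62° cos 62° = 0.829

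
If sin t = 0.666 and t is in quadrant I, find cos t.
cos t = 0.746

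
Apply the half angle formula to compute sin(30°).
sin(30°) = √((1 - cos 60°)/2) = 1/2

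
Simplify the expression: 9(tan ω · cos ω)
9(tan ω · cos ω) = 9(sin ω) (using Quotient identity)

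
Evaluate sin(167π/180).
sin(167π/180) = 0.225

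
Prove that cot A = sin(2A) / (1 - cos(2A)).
RHS = 2 sin A cos A / (2sin²A) = cos A/sin A = cot A = LHS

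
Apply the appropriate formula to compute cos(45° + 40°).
cos(45° + 40°) = cos 45° cos 40° - sin 45° sin 40° = 0.08716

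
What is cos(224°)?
cos(224°) = -0.7193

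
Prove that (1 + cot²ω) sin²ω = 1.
LHS = csc²ω · sin²ω = (1/sin²ω) · sin²ω = 1 = RHS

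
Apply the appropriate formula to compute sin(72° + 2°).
sin(72° + 2°) = sin 72° cos 2° + cos 72° sin 2° = 0.9613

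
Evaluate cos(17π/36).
cos(17π/36) = 0.08716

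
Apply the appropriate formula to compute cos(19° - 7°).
cos(19° - 7°) = cos 19° cos 7° + sin 19° sin 7° = 0.9781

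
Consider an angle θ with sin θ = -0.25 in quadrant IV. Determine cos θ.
cos θ = √(1 - sin²θ) = 0.9682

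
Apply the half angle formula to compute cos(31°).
cos(31°) = √((1 + cos 62°)/2) = 0.8572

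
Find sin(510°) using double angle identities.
sin(510°) = 2 sin 255° cos 255° = 1/2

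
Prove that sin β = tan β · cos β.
RHS = (sin β/cos β) · cos β = sin β = LHS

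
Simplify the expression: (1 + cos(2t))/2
(1 + cos(2t))/2 = cos²t (using Power reduction)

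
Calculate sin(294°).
sin(294°) = -0.9135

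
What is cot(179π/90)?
cot(179π/90) = -28.64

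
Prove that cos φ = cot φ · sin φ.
RHS = (cos φ/sin φ) · sin φ = cos φ = LHS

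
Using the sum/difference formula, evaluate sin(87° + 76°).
sin(87° + 76°) = sin 87° cos 76° + cos 87° sin 76° = 0.2924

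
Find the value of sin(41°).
sin(41°) = 0.6561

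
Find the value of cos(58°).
cos(58°) = 0.5299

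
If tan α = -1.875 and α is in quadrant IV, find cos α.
cos α = 0.4706 (using tan²α + 1 = sec²α)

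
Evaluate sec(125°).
sec(125°) = -1.743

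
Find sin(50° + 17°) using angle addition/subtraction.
sin(50° + 17°) = sin 50° cos 17° + cos 50° sin 17° = 0.9205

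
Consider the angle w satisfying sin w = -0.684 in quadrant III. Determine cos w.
cos w = ±√(1 - sin²w) = -0.7295 (negative in QIII)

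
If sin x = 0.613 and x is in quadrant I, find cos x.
cos x = 0.7901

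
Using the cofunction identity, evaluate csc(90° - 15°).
csc(90° - 15°) = sec(15°) = 1.035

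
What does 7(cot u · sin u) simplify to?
7(cot u · sin u) = 7(cos u) (using Quotient identity)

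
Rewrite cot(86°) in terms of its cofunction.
cot(86°) = tan(90° - 86°) = tan(4°)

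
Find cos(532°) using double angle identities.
cos(532°) = cos²266° - sin²266° = -0.9903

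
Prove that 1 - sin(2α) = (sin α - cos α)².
RHS = sin²α - 2 sin α cos α + cos²α = (sin²α + cos²α) - 2 sin α cos α = 1 - sin(2α) = LHS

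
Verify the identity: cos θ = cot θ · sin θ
RHS = (cos θ/sin θ) · sin θ = cos θ = LHS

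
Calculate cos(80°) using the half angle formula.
cos(80°) = √((1 + cos 160°)/2) = 0.1736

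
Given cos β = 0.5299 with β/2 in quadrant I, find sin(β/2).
sin(β/2) = ±√((1 - cos β)/2); positive since β/2 ∈ QI, so sin(β/2) = 0.4848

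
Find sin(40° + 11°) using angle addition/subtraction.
sin(40° + 11°) = sin 40° cos 11° + cos 40° sin 11° = 0.7771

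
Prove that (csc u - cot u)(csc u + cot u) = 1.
LHS = csc²u - cot²u = (1 + cot²u) - cot²u = 1 = RHS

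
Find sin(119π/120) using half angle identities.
sin(119π/120) = √((1 - cos 119π/60)/2) = 0.02618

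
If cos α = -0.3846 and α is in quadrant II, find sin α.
sin α = 0.9231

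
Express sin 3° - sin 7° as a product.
sin 3° - sin 7° = 2 cos(5°) sin(-2°)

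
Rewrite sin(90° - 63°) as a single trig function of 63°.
sin(90° - 63°) = cos(63°)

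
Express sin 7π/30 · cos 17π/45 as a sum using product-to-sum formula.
sin 7π/30 cos 17π/45 = (1/2)[sin(7π/30+17π/45) + sin(7π/30-17π/45)]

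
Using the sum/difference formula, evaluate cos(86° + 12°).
cos(86° + 12°) = cos 86° cos 12° - sin 86° sin 12° = -0.1392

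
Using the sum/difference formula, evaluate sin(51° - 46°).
sin(51° - 46°) = sin 51° cos 46° - cos 51° sin 46° = 0.08716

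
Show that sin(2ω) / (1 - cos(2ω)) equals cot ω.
LHS = 2 sin ω cos ω / (2sin²ω) = cos ω/sin ω = cot ω = RHS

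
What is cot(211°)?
cot(211°) = 1.664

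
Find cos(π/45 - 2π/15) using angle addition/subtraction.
cos(π/45 - 2π/15) = cos π/45 cos 2π/15 + sin π/45 sin 2π/15 = 0.9397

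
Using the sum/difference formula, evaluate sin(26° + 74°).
sin(26° + 74°) = sin 26° cos 74° + cos 26° sin 74° = 0.9848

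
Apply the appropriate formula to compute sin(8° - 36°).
sin(8° - 36°) = sin 8° cos 36° - cos 8° sin 36° = -0.4695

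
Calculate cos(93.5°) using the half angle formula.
cos(93.5°) = -√((1 + cos 187°)/2) = -0.06105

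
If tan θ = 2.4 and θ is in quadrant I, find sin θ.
sin θ = 0.9231 (using tan²θ + 1 = sec²θ)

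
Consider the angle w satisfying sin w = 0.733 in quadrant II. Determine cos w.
cos w = ±√(1 - sin²w) = -0.6802 (negative in QII)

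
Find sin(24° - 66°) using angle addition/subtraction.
sin(24° - 66°) = sin 24° cos 66° - cos 24° sin 66° = -0.6691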